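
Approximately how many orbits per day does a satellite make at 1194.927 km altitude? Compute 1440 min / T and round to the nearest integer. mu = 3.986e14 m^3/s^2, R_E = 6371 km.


r = 7.565927e+06 m
T = 2*pi*sqrt(r^3/mu) = 6549.4441 s = 109.1574 min
revs/day = 1440 / 109.1574 = 13.1920
Rounded: 13 revolutions per day

13 revolutions per day


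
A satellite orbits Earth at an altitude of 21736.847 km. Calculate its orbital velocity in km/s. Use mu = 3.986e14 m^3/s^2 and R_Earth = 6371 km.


r = R_E + alt = 6371.0 + 21736.847 = 28107.8470 km = 2.8107847e+07 m
v = sqrt(mu/r) = sqrt(3.986e14 / 2.8107847e+07) = 3765.7792 m/s = 3.7658 km/s

3.7658 km/s


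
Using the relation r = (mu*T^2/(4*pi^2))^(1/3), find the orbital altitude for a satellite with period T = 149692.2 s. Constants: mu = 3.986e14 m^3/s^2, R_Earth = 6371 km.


T = 149692.2 s
r = (mu*T^2/(4*pi^2))^(1/3) = (3.986e14 * 149692.2^2 / (4*pi^2))^(1/3)
r = 6.0933852e+07 m = 60933.8520 km
alt = r - R_E = 60933.8520 - 6371 = 54562.8520 km

54562.8520 km


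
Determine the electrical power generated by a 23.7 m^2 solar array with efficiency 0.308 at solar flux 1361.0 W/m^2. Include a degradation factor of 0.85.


P = area * eta * S * degradation
P = 23.7 * 0.308 * 1361.0 * 0.85
P = 8444.5423 W

8444.5423 W


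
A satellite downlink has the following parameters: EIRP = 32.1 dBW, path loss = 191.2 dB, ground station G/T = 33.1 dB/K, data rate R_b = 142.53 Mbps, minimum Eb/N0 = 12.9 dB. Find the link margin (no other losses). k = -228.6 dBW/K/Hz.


C/N0 = EIRP - FSPL + G/T - k = 32.1 - 191.2 + 33.1 - (-228.6)
C/N0 = 102.6000 dB-Hz
R_b = 142.53 Mbps = 1.4253e+08 bps -> 10*log10(R_b) = 81.5391 dB-Hz
Eb/N0 = C/N0 - 10*log10(R_b) = 102.6000 - 81.5391 = 21.0609 dB
Margin = Eb/N0 - Eb/N0_req = 21.0609 - 12.9 = 8.1609 dB (link closes)

8.1609 dB


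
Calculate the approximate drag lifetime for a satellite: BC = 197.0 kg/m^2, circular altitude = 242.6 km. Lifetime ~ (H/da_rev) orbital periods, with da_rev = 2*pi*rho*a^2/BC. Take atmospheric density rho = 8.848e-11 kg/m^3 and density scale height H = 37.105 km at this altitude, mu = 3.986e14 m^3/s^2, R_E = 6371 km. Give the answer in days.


a = R_E + alt = 6613.6000 km = 6.6136e+06 m
da_rev = 2*pi*rho*a^2/BC = 2*pi*8.848e-11*(6.6136e+06)^2/197.0 = 123.433944 m per revolution
N = H/da_rev = 37105.0000 m / 123.433944 m = 300.6061 revolutions
P = 2*pi*sqrt(a^3/mu) = 5352.6409 s
lifetime = N*P = 300.6061 * 5352.6409 = 1.6090367e+06 s = 18.6231 days

18.6231 days


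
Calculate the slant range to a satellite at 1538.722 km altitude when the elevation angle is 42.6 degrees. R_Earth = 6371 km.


h = 1538.722 km, el = 42.6 deg
d = -R_E*sin(el) + sqrt((R_E*sin(el))^2 + 2*R_E*h + h^2)
d = -6371.0000*sin(0.7435103) + sqrt((6371.0000*0.676876)^2 + 2*6371.0000*1538.722 + 1538.722^2)
d = 2057.1330 km

2057.1330 km


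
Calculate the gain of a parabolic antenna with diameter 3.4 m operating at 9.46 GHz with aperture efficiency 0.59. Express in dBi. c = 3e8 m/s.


lambda = c/f = 3e8 / 9.46e+09 = 0.03171247 m
G = eta*(pi*D/lambda)^2 = 0.59*(pi*3.4/0.03171247)^2
G = 66934.3969 (linear)
G = 10*log10(66934.3969) = 48.2565 dBi

48.2565 dBi


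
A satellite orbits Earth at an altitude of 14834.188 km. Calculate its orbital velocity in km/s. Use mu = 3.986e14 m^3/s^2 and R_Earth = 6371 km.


r = R_E + alt = 6371.0 + 14834.188 = 21205.1880 km = 2.1205188e+07 m
v = sqrt(mu/r) = sqrt(3.986e14 / 2.1205188e+07) = 4335.5838 m/s = 4.3356 km/s

4.3356 km/s


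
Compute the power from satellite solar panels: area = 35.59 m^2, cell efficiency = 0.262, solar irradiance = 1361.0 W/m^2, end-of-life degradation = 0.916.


P = area * eta * S * degradation
P = 35.59 * 0.262 * 1361.0 * 0.916
P = 11624.7301 W

11624.7301 W


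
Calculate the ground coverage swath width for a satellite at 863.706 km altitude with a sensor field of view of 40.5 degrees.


FOV = 40.5 deg = 0.7068583 rad
swath = 2 * alt * tan(FOV/2) = 2 * 863.706 * tan(0.3534292)
swath = 2 * 863.706 * 0.3689195
swath = 637.2759 km

637.2759 km


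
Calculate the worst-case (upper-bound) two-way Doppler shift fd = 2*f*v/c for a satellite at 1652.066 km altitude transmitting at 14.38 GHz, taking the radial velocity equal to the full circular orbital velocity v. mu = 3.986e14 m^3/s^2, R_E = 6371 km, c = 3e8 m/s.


r = 8.023066e+06 m
v = sqrt(mu/r) = 7048.5286 m/s (worst-case radial velocity)
f = 14.38 GHz = 1.438e+10 Hz
fd = 2*f*v/c = 2*1.438e+10*7048.5286/3.0e+08
fd = 675718.9394 Hz

675718.9394 Hz


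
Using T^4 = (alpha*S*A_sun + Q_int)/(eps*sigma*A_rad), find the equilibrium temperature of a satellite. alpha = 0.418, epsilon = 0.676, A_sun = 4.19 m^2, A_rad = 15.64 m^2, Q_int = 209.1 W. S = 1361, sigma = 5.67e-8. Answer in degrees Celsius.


Numerator = alpha*S*A_sun + Q_int = 0.418*1361*4.19 + 209.1 = 2592.7826 W
Denominator = eps*sigma*A_rad = 0.676*5.67e-8*15.64 = 5.9946869e-07 W/K^4
T^4 = 4.3251344e+09 K^4
T = 256.4483 K = -16.7017 C

-16.7017 degrees Celsius


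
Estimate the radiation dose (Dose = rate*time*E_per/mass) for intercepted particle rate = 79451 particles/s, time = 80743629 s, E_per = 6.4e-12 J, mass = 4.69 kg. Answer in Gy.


Total energy deposited = rate * time * E_per
  = 79451 * 80743629 * 6.4e-12 = 41.0570 J
Dose = E_total / mass = 41.0570 / 4.69
Dose = 8.7542 Gy

8.7542 Gy


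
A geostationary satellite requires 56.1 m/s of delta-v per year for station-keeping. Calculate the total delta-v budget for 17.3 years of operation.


dV = rate * years = 56.1 * 17.3
dV = 970.5300 m/s

970.5300 m/s


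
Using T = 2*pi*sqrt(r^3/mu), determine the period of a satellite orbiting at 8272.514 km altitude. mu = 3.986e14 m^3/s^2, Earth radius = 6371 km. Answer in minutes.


r = 14643.5140 km = 1.4643514e+07 m
T = 2*pi*sqrt(r^3/mu) = 2*pi*sqrt(3.1400453e+21 / 3.986e14)
T = 17635.1509 s = 293.9192 min

293.9192 minutes


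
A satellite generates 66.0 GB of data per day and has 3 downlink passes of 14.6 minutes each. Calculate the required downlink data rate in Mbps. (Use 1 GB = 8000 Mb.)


total contact time = 3 * 14.6 * 60 = 2628.0000 s
data = 66.0 GB = 528000.0000 Mb
rate = 528000.0000 / 2628.0000 = 200.9132 Mbps

200.9132 Mbps


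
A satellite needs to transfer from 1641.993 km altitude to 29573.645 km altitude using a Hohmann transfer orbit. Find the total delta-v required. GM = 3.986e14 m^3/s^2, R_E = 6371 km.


r1 = 8012.9930 km = 8.012993e+06 m
r2 = 35944.6450 km = 3.5944645e+07 m
dv1 = sqrt(mu/r1)*(sqrt(2*r2/(r1+r2)) - 1) = 1966.6199 m/s
dv2 = sqrt(mu/r2)*(1 - sqrt(2*r1/(r1+r2))) = 1319.3585 m/s
total dv = |dv1| + |dv2| = 1966.6199 + 1319.3585 = 3285.9784 m/s = 3.2860 km/s

3.2860 km/s


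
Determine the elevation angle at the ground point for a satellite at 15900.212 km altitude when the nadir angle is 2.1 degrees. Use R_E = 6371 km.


r = R_E + alt = 22271.2120 km
Law of sines in the satellite / Earth-center / ground-point triangle:
  sin(nadir)/R_E = sin(90 + el)/r  =>  cos(el) = (r/R_E)*sin(nadir)
cos(el) = (22271.2120 / 6371.0000) * sin(2.1 deg) = 0.128096
el = arccos(0.128096) = 82.6404 deg
(Earth-central angle = 90 - nadir - el = 5.2596 deg)

82.6404 degrees


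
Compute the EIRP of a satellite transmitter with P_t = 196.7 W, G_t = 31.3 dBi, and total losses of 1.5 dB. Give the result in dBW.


Pt = 196.7 W = 22.9380 dBW
EIRP = Pt_dBW + Gt - losses = 22.9380 + 31.3 - 1.5 = 52.7380 dBW

52.7380 dBW


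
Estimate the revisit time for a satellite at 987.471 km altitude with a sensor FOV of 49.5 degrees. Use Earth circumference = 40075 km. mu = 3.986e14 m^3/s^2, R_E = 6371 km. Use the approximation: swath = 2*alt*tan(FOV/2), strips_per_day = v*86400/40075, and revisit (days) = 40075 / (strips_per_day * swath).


swath = 2*987.471*tan(0.431969) = 910.4607 km
v = sqrt(mu/r) = 7359.9499 m/s = 7.3599 km/s
strips/day = v*86400/40075 = 7.3599*86400/40075 = 15.8677
coverage/day = strips * swath = 15.8677 * 910.4607 = 14446.9539 km
revisit = 40075 / 14446.9539 = 2.7739 days

2.7739 days


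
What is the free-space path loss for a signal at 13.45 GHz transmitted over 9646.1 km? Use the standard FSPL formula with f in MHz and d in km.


f = 13.45 GHz = 13450.0000 MHz
d = 9646.1 km
FSPL = 32.44 + 20*log10(13450.0000) + 20*log10(9646.1)
FSPL = 32.44 + 82.5744 + 79.6870
FSPL = 194.7015 dB

194.7015 dB


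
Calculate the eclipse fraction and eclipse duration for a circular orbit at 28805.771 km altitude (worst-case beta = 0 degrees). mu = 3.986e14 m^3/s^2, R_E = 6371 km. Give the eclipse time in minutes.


r = 35176.7710 km
T = 1094.3190 min
Eclipse fraction = arcsin(R_E/r)/pi = arcsin(6371.0000/35176.7710)/pi
= arcsin(0.1811138)/pi = 0.05797025
Eclipse duration = 0.05797025 * 1094.3190 = 63.4379 min

63.4379 minutes


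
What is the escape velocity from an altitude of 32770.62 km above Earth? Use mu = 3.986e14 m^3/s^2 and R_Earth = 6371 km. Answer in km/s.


r = 6371.0 + 32770.62 = 39141.6200 km = 3.914162e+07 m
v_esc = sqrt(2*mu/r) = sqrt(2*3.986e14 / 3.914162e+07)
v_esc = 4512.9887 m/s = 4.5130 km/s

4.5130 km/s


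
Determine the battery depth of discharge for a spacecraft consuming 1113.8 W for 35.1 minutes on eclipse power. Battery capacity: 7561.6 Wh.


E_used = P * t / 60 = 1113.8 * 35.1 / 60 = 651.5730 Wh
DOD = E_used / E_total * 100 = 651.5730 / 7561.6 * 100
DOD = 8.6169 %

8.6169 %


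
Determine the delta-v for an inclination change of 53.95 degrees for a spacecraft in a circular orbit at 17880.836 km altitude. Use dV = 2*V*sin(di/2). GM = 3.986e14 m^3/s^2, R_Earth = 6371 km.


r = 24251.8360 km = 2.4251836e+07 m
V = sqrt(mu/r) = 4054.1175 m/s
di = 53.95 deg = 0.9416051 rad
dV = 2*V*sin(di/2) = 2*4054.1175*sin(0.4708026)
dV = 3677.9091 m/s = 3.6779 km/s

3.6779 km/s


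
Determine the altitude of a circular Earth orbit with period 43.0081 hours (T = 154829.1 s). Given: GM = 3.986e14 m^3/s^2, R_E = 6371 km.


T = 154829.1 s
r = (mu*T^2/(4*pi^2))^(1/3) = (3.986e14 * 154829.1^2 / (4*pi^2))^(1/3)
r = 6.2320019e+07 m = 62320.0192 km
alt = r - R_E = 62320.0192 - 6371 = 55949.0192 km

55949.0192 km


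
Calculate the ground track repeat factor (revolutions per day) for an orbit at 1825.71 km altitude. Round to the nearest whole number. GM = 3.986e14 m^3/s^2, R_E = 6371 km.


r = 8.19671e+06 m
T = 2*pi*sqrt(r^3/mu) = 7385.3414 s = 123.0890 min
revs/day = 1440 / 123.0890 = 11.6988
Rounded: 12 revolutions per day

12 revolutions per day


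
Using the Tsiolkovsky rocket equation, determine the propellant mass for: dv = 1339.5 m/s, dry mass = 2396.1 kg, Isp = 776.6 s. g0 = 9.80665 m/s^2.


ve = Isp * g0 = 776.6 * 9.80665 = 7615.844390 m/s
mass ratio = exp(dv/ve) = exp(1339.5/7615.844390) = 1.19229893
m_prop = m_dry * (mr - 1) = 2396.1 * (1.19229893 - 1)
m_prop = 460.7675 kg

460.7675 kg


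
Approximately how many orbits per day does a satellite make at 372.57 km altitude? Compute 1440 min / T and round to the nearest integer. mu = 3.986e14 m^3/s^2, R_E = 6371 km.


r = 6.74357e+06 m
T = 2*pi*sqrt(r^3/mu) = 5511.1982 s = 91.8533 min
revs/day = 1440 / 91.8533 = 15.6772
Rounded: 16 revolutions per day

16 revolutions per day


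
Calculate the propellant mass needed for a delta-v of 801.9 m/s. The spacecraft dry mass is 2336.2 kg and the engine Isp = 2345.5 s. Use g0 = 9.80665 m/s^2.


ve = Isp * g0 = 2345.5 * 9.80665 = 23001.497575 m/s
mass ratio = exp(dv/ve) = exp(801.9/23001.497575) = 1.03547778
m_prop = m_dry * (mr - 1) = 2336.2 * (1.03547778 - 1)
m_prop = 82.8832 kg

82.8832 kg


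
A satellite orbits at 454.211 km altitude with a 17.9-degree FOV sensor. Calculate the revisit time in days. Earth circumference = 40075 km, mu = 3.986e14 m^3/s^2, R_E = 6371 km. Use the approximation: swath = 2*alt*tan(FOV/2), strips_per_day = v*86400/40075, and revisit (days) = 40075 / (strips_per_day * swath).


swath = 2*454.211*tan(0.156207) = 143.0674 km
v = sqrt(mu/r) = 7642.0629 m/s = 7.6421 km/s
strips/day = v*86400/40075 = 7.6421*86400/40075 = 16.4760
coverage/day = strips * swath = 16.4760 * 143.0674 = 2357.1730 km
revisit = 40075 / 2357.1730 = 17.0013 days

17.0013 days


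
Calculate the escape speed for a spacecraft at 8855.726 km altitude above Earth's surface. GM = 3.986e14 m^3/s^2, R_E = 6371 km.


r = 6371.0 + 8855.726 = 15226.7260 km = 1.5226726e+07 m
v_esc = sqrt(2*mu/r) = sqrt(2*3.986e14 / 1.5226726e+07)
v_esc = 7235.6971 m/s = 7.2357 km/s

7.2357 km/s


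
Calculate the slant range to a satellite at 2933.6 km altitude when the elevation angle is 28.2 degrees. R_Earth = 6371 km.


h = 2933.6 km, el = 28.2 deg
d = -R_E*sin(el) + sqrt((R_E*sin(el))^2 + 2*R_E*h + h^2)
d = -6371.0000*sin(0.4921828) + sqrt((6371.0000*0.4725508)^2 + 2*6371.0000*2933.6 + 2933.6^2)
d = 4408.9329 km

4408.9329 km


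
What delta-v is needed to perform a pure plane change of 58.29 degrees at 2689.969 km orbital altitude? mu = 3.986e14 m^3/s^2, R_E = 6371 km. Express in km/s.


r = 9060.9690 km = 9.060969e+06 m
V = sqrt(mu/r) = 6632.5621 m/s
di = 58.29 deg = 1.0174 rad
dV = 2*V*sin(di/2) = 2*6632.5621*sin(0.5086762)
dV = 6460.4005 m/s = 6.4604 km/s

6.4604 km/s


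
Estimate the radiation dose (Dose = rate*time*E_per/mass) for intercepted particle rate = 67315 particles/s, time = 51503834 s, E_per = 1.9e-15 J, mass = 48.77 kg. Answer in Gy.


Total energy deposited = rate * time * E_per
  = 67315 * 51503834 * 1.9e-15 = 0.006587263 J
Dose = E_total / mass = 0.006587263 / 48.77
Dose = 1.3506793e-04 Gy

1.3507e-04 Gy


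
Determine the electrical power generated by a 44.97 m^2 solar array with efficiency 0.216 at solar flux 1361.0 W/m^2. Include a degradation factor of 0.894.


P = area * eta * S * degradation
P = 44.97 * 0.216 * 1361.0 * 0.894
P = 11818.7700 W

11818.7700 W


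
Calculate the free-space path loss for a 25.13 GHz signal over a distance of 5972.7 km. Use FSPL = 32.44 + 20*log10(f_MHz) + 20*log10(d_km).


f = 25.13 GHz = 25130.0000 MHz
d = 5972.7 km
FSPL = 32.44 + 20*log10(25130.0000) + 20*log10(5972.7)
FSPL = 32.44 + 88.0038 + 75.5234
FSPL = 195.9673 dB

195.9673 dB


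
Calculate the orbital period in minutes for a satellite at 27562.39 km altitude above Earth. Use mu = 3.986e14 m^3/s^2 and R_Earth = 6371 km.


r = 33933.3900 km = 3.393339e+07 m
T = 2*pi*sqrt(r^3/mu) = 2*pi*sqrt(3.9073449e+22 / 3.986e14)
T = 62208.8387 s = 1036.8140 min

1036.8140 minutes


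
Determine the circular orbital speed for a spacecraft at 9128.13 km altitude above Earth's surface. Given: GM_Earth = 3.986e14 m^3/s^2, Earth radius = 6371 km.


r = R_E + alt = 6371.0 + 9128.13 = 15499.1300 km = 1.549913e+07 m
v = sqrt(mu/r) = sqrt(3.986e14 / 1.549913e+07) = 5071.2496 m/s = 5.0712 km/s

5.0712 km/s


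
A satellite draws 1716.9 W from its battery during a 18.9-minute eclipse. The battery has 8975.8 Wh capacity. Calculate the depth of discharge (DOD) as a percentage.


E_used = P * t / 60 = 1716.9 * 18.9 / 60 = 540.8235 Wh
DOD = E_used / E_total * 100 = 540.8235 / 8975.8 * 100
DOD = 6.0254 %

6.0254 %


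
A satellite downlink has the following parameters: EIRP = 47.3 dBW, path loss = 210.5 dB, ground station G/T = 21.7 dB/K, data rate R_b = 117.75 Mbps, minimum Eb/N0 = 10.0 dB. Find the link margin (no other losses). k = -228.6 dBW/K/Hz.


C/N0 = EIRP - FSPL + G/T - k = 47.3 - 210.5 + 21.7 - (-228.6)
C/N0 = 87.1000 dB-Hz
R_b = 117.75 Mbps = 1.1775e+08 bps -> 10*log10(R_b) = 80.7096 dB-Hz
Eb/N0 = C/N0 - 10*log10(R_b) = 87.1000 - 80.7096 = 6.3904 dB
Margin = Eb/N0 - Eb/N0_req = 6.3904 - 10.0 = -3.6096 dB (negative margin: link does not close)

-3.6096 dB


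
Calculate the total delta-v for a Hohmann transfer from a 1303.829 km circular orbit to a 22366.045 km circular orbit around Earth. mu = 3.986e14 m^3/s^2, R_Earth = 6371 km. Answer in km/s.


r1 = 7674.8290 km = 7.674829e+06 m
r2 = 28737.0450 km = 2.8737045e+07 m
dv1 = sqrt(mu/r1)*(sqrt(2*r2/(r1+r2)) - 1) = 1847.5095 m/s
dv2 = sqrt(mu/r2)*(1 - sqrt(2*r1/(r1+r2))) = 1306.2187 m/s
total dv = |dv1| + |dv2| = 1847.5095 + 1306.2187 = 3153.7282 m/s = 3.1537 km/s

3.1537 km/s


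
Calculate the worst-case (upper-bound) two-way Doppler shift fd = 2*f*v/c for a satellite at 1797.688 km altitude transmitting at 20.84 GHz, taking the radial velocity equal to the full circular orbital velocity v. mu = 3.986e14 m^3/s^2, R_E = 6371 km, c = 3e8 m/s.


r = 8.168688e+06 m
v = sqrt(mu/r) = 6985.4195 m/s (worst-case radial velocity)
f = 20.84 GHz = 2.084e+10 Hz
fd = 2*f*v/c = 2*2.084e+10*6985.4195/3.0e+08
fd = 970507.6173 Hz

970507.6173 Hz


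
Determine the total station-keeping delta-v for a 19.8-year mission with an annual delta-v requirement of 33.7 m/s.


dV = rate * years = 33.7 * 19.8
dV = 667.2600 m/s

667.2600 m/s


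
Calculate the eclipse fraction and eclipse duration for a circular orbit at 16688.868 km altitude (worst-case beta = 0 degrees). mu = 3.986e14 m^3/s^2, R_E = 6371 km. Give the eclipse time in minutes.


r = 23059.8680 km
T = 580.8249 min
Eclipse fraction = arcsin(R_E/r)/pi = arcsin(6371.0000/23059.8680)/pi
= arcsin(0.2762809)/pi = 0.089102
Eclipse duration = 0.089102 * 580.8249 = 51.7527 min

51.7527 minutes


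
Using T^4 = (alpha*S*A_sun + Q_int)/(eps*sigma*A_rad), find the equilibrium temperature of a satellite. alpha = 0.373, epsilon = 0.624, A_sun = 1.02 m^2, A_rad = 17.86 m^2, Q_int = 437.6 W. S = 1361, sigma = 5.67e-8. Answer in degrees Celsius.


Numerator = alpha*S*A_sun + Q_int = 0.373*1361*1.02 + 437.6 = 955.4061 W
Denominator = eps*sigma*A_rad = 0.624*5.67e-8*17.86 = 6.3190109e-07 W/K^4
T^4 = 1.5119551e+09 K^4
T = 197.1899 K = -75.9601 C

-75.9601 degrees Celsius


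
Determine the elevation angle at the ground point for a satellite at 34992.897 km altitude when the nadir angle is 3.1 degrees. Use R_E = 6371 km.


r = R_E + alt = 41363.8970 km
Law of sines in the satellite / Earth-center / ground-point triangle:
  sin(nadir)/R_E = sin(90 + el)/r  =>  cos(el) = (r/R_E)*sin(nadir)
cos(el) = (41363.8970 / 6371.0000) * sin(3.1 deg) = 0.3511082
el = arccos(0.3511082) = 69.4449 deg
(Earth-central angle = 90 - nadir - el = 17.4551 deg)

69.4449 degrees


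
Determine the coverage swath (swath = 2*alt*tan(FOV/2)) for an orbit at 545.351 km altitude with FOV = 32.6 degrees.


FOV = 32.6 deg = 0.5689773 rad
swath = 2 * alt * tan(FOV/2) = 2 * 545.351 * tan(0.2844887)
swath = 2 * 545.351 * 0.2924205
swath = 318.9436 km

318.9436 km


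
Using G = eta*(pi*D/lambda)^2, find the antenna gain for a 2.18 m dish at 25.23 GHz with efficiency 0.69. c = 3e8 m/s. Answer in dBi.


lambda = c/f = 3e8 / 2.523e+10 = 0.01189061 m
G = eta*(pi*D/lambda)^2 = 0.69*(pi*2.18/0.01189061)^2
G = 228904.2283 (linear)
G = 10*log10(228904.2283) = 53.5965 dBi

53.5965 dBi


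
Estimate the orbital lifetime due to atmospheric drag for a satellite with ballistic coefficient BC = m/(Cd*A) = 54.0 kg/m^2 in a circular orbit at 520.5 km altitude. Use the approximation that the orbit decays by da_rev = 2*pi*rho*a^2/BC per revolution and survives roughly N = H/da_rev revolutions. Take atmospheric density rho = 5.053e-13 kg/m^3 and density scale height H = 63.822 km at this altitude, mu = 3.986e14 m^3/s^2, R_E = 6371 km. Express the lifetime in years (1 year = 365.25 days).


a = R_E + alt = 6891.5000 km = 6.8915e+06 m
da_rev = 2*pi*rho*a^2/BC = 2*pi*5.053e-13*(6.8915e+06)^2/54.0 = 2.792305 m per revolution
N = H/da_rev = 63822.0000 m / 2.792305 m = 22856.3818 revolutions
P = 2*pi*sqrt(a^3/mu) = 5693.5333 s
lifetime = N*P = 22856.3818 * 5693.5333 = 1.3013357e+08 s = 1506.1756 days
years = 1506.1756 / 365.25 = 4.1237 years

4.1237 years


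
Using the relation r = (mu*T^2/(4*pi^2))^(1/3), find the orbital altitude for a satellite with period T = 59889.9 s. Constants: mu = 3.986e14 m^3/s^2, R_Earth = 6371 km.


T = 59889.9 s
r = (mu*T^2/(4*pi^2))^(1/3) = (3.986e14 * 59889.9^2 / (4*pi^2))^(1/3)
r = 3.3084779e+07 m = 33084.7795 km
alt = r - R_E = 33084.7795 - 6371 = 26713.7795 km

26713.7795 km


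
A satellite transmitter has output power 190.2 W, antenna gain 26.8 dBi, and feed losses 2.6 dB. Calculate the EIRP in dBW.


Pt = 190.2 W = 22.7921 dBW
EIRP = Pt_dBW + Gt - losses = 22.7921 + 26.8 - 2.6 = 46.9921 dBW

46.9921 dBW


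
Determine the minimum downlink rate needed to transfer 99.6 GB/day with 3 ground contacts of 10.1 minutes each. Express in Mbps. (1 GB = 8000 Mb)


total contact time = 3 * 10.1 * 60 = 1818.0000 s
data = 99.6 GB = 796800.0000 Mb
rate = 796800.0000 / 1818.0000 = 438.2838 Mbps

438.2838 Mbps


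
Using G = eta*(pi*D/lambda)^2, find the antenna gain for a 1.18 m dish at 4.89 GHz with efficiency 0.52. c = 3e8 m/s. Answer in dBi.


lambda = c/f = 3e8 / 4.89e+09 = 0.06134969 m
G = eta*(pi*D/lambda)^2 = 0.52*(pi*1.18/0.06134969)^2
G = 1898.6386 (linear)
G = 10*log10(1898.6386) = 32.7844 dBi

32.7844 dBi


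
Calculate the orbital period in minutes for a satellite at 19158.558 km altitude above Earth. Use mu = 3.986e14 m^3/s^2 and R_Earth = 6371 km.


r = 25529.5580 km = 2.5529558e+07 m
T = 2*pi*sqrt(r^3/mu) = 2*pi*sqrt(1.6639102e+22 / 3.986e14)
T = 40595.3383 s = 676.5890 min

676.5890 minutes


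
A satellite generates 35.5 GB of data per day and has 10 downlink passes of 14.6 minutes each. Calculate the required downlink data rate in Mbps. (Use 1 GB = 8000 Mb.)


total contact time = 10 * 14.6 * 60 = 8760.0000 s
data = 35.5 GB = 284000.0000 Mb
rate = 284000.0000 / 8760.0000 = 32.4201 Mbps

32.4201 Mbps


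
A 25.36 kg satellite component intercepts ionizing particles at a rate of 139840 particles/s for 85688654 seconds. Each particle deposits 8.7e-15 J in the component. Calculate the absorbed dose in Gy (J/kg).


Total energy deposited = rate * time * E_per
  = 139840 * 85688654 * 8.7e-15 = 0.1042495 J
Dose = E_total / mass = 0.1042495 / 25.36
Dose = 0.004110785 Gy

0.0041 Gy


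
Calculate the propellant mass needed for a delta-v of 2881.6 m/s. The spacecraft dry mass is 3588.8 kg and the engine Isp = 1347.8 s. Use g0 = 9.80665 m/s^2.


ve = Isp * g0 = 1347.8 * 9.80665 = 13217.402870 m/s
mass ratio = exp(dv/ve) = exp(2881.6/13217.402870) = 1.24360647
m_prop = m_dry * (mr - 1) = 3588.8 * (1.24360647 - 1)
m_prop = 874.2549 kg

874.2549 kg


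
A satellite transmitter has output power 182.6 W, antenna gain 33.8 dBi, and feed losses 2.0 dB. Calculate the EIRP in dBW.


Pt = 182.6 W = 22.6150 dBW
EIRP = Pt_dBW + Gt - losses = 22.6150 + 33.8 - 2.0 = 54.4150 dBW

54.4150 dBW


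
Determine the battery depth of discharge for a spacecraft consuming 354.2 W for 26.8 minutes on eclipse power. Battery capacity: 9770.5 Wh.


E_used = P * t / 60 = 354.2 * 26.8 / 60 = 158.2093 Wh
DOD = E_used / E_total * 100 = 158.2093 / 9770.5 * 100
DOD = 1.6193 %

1.6193 %


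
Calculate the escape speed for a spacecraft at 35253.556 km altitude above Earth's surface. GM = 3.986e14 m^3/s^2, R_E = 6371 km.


r = 6371.0 + 35253.556 = 41624.5560 km = 4.1624556e+07 m
v_esc = sqrt(2*mu/r) = sqrt(2*3.986e14 / 4.1624556e+07)
v_esc = 4376.3177 m/s = 4.3763 km/s

4.3763 km/s


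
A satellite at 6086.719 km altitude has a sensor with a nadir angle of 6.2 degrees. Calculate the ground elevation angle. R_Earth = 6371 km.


r = R_E + alt = 12457.7190 km
Law of sines in the satellite / Earth-center / ground-point triangle:
  sin(nadir)/R_E = sin(90 + el)/r  =>  cos(el) = (r/R_E)*sin(nadir)
cos(el) = (12457.7190 / 6371.0000) * sin(6.2 deg) = 0.2111797
el = arccos(0.2111797) = 77.8085 deg
(Earth-central angle = 90 - nadir - el = 5.9915 deg)

77.8085 degrees


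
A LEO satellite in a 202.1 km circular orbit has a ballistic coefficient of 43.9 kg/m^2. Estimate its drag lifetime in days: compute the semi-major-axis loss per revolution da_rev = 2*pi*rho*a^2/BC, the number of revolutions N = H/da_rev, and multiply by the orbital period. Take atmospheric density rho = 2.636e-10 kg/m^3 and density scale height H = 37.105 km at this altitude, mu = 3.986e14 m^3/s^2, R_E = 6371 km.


a = R_E + alt = 6573.1000 km = 6.5731e+06 m
da_rev = 2*pi*rho*a^2/BC = 2*pi*2.636e-10*(6.5731e+06)^2/43.9 = 1630.051152 m per revolution
N = H/da_rev = 37105.0000 m / 1630.051152 m = 22.7631 revolutions
P = 2*pi*sqrt(a^3/mu) = 5303.5489 s
lifetime = N*P = 22.7631 * 5303.5489 = 120725.1582 s = 1.3973 days

1.3973 days


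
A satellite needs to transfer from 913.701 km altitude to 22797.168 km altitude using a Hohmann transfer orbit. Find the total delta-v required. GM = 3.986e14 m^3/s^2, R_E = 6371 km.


r1 = 7284.7010 km = 7.284701e+06 m
r2 = 29168.1680 km = 2.9168168e+07 m
dv1 = sqrt(mu/r1)*(sqrt(2*r2/(r1+r2)) - 1) = 1960.5216 m/s
dv2 = sqrt(mu/r2)*(1 - sqrt(2*r1/(r1+r2))) = 1359.6431 m/s
total dv = |dv1| + |dv2| = 1960.5216 + 1359.6431 = 3320.1646 m/s = 3.3202 km/s

3.3202 km/s


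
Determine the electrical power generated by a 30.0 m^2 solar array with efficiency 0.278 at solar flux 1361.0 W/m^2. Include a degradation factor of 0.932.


P = area * eta * S * degradation
P = 30.0 * 0.278 * 1361.0 * 0.932
P = 10578.8897 W

10578.8897 W


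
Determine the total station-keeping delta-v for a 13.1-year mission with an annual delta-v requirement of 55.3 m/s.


dV = rate * years = 55.3 * 13.1
dV = 724.4300 m/s

724.4300 m/s


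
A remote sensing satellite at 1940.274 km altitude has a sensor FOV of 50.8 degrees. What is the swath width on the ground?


FOV = 50.8 deg = 0.8866273 rad
swath = 2 * alt * tan(FOV/2) = 2 * 1940.274 * tan(0.4433136)
swath = 2 * 1940.274 * 0.4748349
swath = 1842.6197 km

1842.6197 km


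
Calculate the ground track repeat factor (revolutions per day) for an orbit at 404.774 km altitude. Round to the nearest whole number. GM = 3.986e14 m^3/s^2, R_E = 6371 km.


r = 6.775774e+06 m
T = 2*pi*sqrt(r^3/mu) = 5550.7234 s = 92.5121 min
revs/day = 1440 / 92.5121 = 15.5655
Rounded: 16 revolutions per day

16 revolutions per day


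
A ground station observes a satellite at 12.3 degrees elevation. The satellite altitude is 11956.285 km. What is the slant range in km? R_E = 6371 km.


h = 11956.285 km, el = 12.3 deg
d = -R_E*sin(el) + sqrt((R_E*sin(el))^2 + 2*R_E*h + h^2)
d = -6371.0000*sin(0.2146755) + sqrt((6371.0000*0.2130304)^2 + 2*6371.0000*11956.285 + 11956.285^2)
d = 15880.5841 km

15880.5841 km


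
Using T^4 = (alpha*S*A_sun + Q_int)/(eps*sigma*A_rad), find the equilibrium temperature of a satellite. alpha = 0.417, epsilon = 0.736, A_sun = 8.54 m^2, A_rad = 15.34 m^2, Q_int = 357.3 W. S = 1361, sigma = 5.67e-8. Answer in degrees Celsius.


Numerator = alpha*S*A_sun + Q_int = 0.417*1361*8.54 + 357.3 = 5204.0660 W
Denominator = eps*sigma*A_rad = 0.736*5.67e-8*15.34 = 6.4015661e-07 W/K^4
T^4 = 8.1293638e+09 K^4
T = 300.2715 K = 27.1215 C

27.1215 degrees Celsius


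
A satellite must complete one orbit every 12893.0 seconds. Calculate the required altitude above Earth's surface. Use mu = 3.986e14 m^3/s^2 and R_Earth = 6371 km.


T = 12893.0 s
r = (mu*T^2/(4*pi^2))^(1/3) = (3.986e14 * 12893.0^2 / (4*pi^2))^(1/3)
r = 1.1883978e+07 m = 11883.9781 km
alt = r - R_E = 11883.9781 - 6371 = 5512.9781 km

5512.9781 km


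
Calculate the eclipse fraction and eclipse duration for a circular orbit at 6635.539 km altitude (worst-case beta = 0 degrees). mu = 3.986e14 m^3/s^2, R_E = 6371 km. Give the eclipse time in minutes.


r = 13006.5390 km
T = 246.0382 min
Eclipse fraction = arcsin(R_E/r)/pi = arcsin(6371.0000/13006.5390)/pi
= arcsin(0.4898305)/pi = 0.1629414
Eclipse duration = 0.1629414 * 246.0382 = 40.0898 min

40.0898 minutes


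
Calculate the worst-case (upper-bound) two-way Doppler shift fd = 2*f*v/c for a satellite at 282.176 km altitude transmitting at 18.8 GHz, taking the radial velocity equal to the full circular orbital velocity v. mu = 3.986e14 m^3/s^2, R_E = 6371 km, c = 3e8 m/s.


r = 6.653176e+06 m
v = sqrt(mu/r) = 7740.2349 m/s (worst-case radial velocity)
f = 18.8 GHz = 1.88e+10 Hz
fd = 2*f*v/c = 2*1.88e+10*7740.2349/3.0e+08
fd = 970109.4414 Hz

970109.4414 Hz


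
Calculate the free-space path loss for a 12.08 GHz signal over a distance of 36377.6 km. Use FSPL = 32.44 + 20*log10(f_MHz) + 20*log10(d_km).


f = 12.08 GHz = 12080.0000 MHz
d = 36377.6 km
FSPL = 32.44 + 20*log10(12080.0000) + 20*log10(36377.6)
FSPL = 32.44 + 81.6413 + 91.2167
FSPL = 205.2980 dB

205.2980 dB


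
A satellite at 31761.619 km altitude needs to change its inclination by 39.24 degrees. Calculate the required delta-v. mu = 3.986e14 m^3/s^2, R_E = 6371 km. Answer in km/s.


r = 38132.6190 km = 3.8132619e+07 m
V = sqrt(mu/r) = 3233.1089 m/s
di = 39.24 deg = 0.6848672 rad
dV = 2*V*sin(di/2) = 2*3233.1089*sin(0.3424336)
dV = 2171.2291 m/s = 2.1712 km/s

2.1712 km/s


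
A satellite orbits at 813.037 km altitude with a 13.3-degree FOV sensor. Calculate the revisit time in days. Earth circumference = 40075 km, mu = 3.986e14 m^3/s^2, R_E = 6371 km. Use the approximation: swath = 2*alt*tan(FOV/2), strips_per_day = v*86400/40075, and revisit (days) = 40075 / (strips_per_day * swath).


swath = 2*813.037*tan(0.1160644) = 189.5813 km
v = sqrt(mu/r) = 7448.7666 m/s = 7.4488 km/s
strips/day = v*86400/40075 = 7.4488*86400/40075 = 16.0592
coverage/day = strips * swath = 16.0592 * 189.5813 = 3044.5294 km
revisit = 40075 / 3044.5294 = 13.1630 days

13.1630 days


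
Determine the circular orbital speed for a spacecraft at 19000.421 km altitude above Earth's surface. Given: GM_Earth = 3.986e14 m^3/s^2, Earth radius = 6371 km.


r = R_E + alt = 6371.0 + 19000.421 = 25371.4210 km = 2.5371421e+07 m
v = sqrt(mu/r) = sqrt(3.986e14 / 2.5371421e+07) = 3963.6587 m/s = 3.9637 km/s

3.9637 km/s


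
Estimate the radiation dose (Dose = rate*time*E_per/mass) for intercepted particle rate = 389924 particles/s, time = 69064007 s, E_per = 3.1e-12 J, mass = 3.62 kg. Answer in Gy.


Total energy deposited = rate * time * E_per
  = 389924 * 69064007 * 3.1e-12 = 83.4821 J
Dose = E_total / mass = 83.4821 / 3.62
Dose = 23.0614 Gy

23.0614 Gy


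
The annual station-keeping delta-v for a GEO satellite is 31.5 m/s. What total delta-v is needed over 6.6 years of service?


dV = rate * years = 31.5 * 6.6
dV = 207.9000 m/s

207.9000 m/s


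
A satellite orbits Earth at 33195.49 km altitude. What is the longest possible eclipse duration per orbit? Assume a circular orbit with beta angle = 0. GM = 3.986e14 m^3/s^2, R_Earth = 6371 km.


r = 39566.4900 km
T = 1305.4230 min
Eclipse fraction = arcsin(R_E/r)/pi = arcsin(6371.0000/39566.4900)/pi
= arcsin(0.1610201)/pi = 0.0514784
Eclipse duration = 0.0514784 * 1305.4230 = 67.2011 min

67.2011 minutes


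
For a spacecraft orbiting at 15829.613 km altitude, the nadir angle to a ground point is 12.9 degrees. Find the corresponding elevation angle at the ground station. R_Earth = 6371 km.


r = R_E + alt = 22200.6130 km
Law of sines in the satellite / Earth-center / ground-point triangle:
  sin(nadir)/R_E = sin(90 + el)/r  =>  cos(el) = (r/R_E)*sin(nadir)
cos(el) = (22200.6130 / 6371.0000) * sin(12.9 deg) = 0.7779453
el = arccos(0.7779453) = 38.9272 deg
(Earth-central angle = 90 - nadir - el = 38.1728 deg)

38.9272 degrees


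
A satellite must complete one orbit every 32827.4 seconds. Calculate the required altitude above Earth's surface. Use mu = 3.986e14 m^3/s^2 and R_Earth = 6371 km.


T = 32827.4 s
r = (mu*T^2/(4*pi^2))^(1/3) = (3.986e14 * 32827.4^2 / (4*pi^2))^(1/3)
r = 2.2159001e+07 m = 22159.0010 km
alt = r - R_E = 22159.0010 - 6371 = 15788.0010 km

15788.0010 km


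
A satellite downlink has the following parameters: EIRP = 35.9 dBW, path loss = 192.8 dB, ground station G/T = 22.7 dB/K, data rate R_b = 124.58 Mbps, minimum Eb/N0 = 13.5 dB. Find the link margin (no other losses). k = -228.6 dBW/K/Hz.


C/N0 = EIRP - FSPL + G/T - k = 35.9 - 192.8 + 22.7 - (-228.6)
C/N0 = 94.4000 dB-Hz
R_b = 124.58 Mbps = 1.2458e+08 bps -> 10*log10(R_b) = 80.9545 dB-Hz
Eb/N0 = C/N0 - 10*log10(R_b) = 94.4000 - 80.9545 = 13.4455 dB
Margin = Eb/N0 - Eb/N0_req = 13.4455 - 13.5 = -0.05448327 dB (negative margin: link does not close)

-0.0545 dB


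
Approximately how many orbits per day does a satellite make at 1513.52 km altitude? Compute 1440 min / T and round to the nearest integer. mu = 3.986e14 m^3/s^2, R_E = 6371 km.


r = 7.88452e+06 m
T = 2*pi*sqrt(r^3/mu) = 6967.4540 s = 116.1242 min
revs/day = 1440 / 116.1242 = 12.4005
Rounded: 12 revolutions per day

12 revolutions per day


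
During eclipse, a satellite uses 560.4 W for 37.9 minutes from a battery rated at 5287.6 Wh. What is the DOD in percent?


E_used = P * t / 60 = 560.4 * 37.9 / 60 = 353.9860 Wh
DOD = E_used / E_total * 100 = 353.9860 / 5287.6 * 100
DOD = 6.6946 %

6.6946 %


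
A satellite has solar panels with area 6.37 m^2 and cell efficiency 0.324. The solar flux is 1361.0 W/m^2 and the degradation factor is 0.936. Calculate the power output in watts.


P = area * eta * S * degradation
P = 6.37 * 0.324 * 1361.0 * 0.936
P = 2629.1685 W

2629.1685 W


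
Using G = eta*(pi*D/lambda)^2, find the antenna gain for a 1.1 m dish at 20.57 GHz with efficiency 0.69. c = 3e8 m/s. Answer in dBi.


lambda = c/f = 3e8 / 2.057e+10 = 0.01458435 m
G = eta*(pi*D/lambda)^2 = 0.69*(pi*1.1/0.01458435)^2
G = 38740.0592 (linear)
G = 10*log10(38740.0592) = 45.8816 dBi

45.8816 dBi


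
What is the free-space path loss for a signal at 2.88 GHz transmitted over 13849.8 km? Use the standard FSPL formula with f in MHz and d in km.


f = 2.88 GHz = 2880.0000 MHz
d = 13849.8 km
FSPL = 32.44 + 20*log10(2880.0000) + 20*log10(13849.8)
FSPL = 32.44 + 69.1878 + 82.8289
FSPL = 184.4567 dB

184.4567 dB


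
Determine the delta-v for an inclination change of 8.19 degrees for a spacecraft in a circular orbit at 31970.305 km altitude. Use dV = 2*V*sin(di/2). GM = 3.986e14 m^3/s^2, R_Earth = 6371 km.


r = 38341.3050 km = 3.8341305e+07 m
V = sqrt(mu/r) = 3224.2982 m/s
di = 8.19 deg = 0.1429425 rad
dV = 2*V*sin(di/2) = 2*3224.2982*sin(0.07147123)
dV = 460.4969 m/s = 0.4604969 km/s

0.4605 km/s


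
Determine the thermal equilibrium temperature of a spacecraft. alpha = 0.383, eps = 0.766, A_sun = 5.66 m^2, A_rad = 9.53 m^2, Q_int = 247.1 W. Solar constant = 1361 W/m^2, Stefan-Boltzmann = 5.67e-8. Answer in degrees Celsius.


Numerator = alpha*S*A_sun + Q_int = 0.383*1361*5.66 + 247.1 = 3197.4486 W
Denominator = eps*sigma*A_rad = 0.766*5.67e-8*9.53 = 4.1390887e-07 W/K^4
T^4 = 7.7250063e+09 K^4
T = 296.4659 K = 23.3159 C

23.3159 degrees Celsius


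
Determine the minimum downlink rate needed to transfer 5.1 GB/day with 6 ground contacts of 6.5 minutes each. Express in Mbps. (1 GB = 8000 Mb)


total contact time = 6 * 6.5 * 60 = 2340.0000 s
data = 5.1 GB = 40800.0000 Mb
rate = 40800.0000 / 2340.0000 = 17.4359 Mbps

17.4359 Mbps


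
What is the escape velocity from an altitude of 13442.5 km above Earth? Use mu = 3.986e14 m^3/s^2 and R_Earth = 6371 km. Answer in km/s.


r = 6371.0 + 13442.5 = 19813.5000 km = 1.98135e+07 m
v_esc = sqrt(2*mu/r) = sqrt(2*3.986e14 / 1.98135e+07)
v_esc = 6343.1217 m/s = 6.3431 km/s

6.3431 km/s


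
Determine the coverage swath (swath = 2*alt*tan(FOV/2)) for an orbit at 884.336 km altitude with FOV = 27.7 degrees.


FOV = 27.7 deg = 0.4834562 rad
swath = 2 * alt * tan(FOV/2) = 2 * 884.336 * tan(0.2417281)
swath = 2 * 884.336 * 0.2465491
swath = 436.0644 km

436.0644 km


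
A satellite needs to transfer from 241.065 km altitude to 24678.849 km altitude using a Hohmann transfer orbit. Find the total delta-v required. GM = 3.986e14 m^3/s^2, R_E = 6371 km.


r1 = 6612.0650 km = 6.612065e+06 m
r2 = 31049.8490 km = 3.1049849e+07 m
dv1 = sqrt(mu/r1)*(sqrt(2*r2/(r1+r2)) - 1) = 2205.7048 m/s
dv2 = sqrt(mu/r2)*(1 - sqrt(2*r1/(r1+r2))) = 1459.8308 m/s
total dv = |dv1| + |dv2| = 2205.7048 + 1459.8308 = 3665.5356 m/s = 3.6655 km/s

3.6655 km/s


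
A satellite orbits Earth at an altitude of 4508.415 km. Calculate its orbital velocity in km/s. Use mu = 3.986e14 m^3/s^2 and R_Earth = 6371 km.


r = R_E + alt = 6371.0 + 4508.415 = 10879.4150 km = 1.0879415e+07 m
v = sqrt(mu/r) = sqrt(3.986e14 / 1.0879415e+07) = 6052.9331 m/s = 6.0529 km/s

6.0529 km/s


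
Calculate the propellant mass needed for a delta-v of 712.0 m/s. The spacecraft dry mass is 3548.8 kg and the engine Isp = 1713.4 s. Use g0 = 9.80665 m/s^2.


ve = Isp * g0 = 1713.4 * 9.80665 = 16802.714110 m/s
mass ratio = exp(dv/ve) = exp(712.0/16802.714110) = 1.04328471
m_prop = m_dry * (mr - 1) = 3548.8 * (1.04328471 - 1)
m_prop = 153.6088 kg

153.6088 kg


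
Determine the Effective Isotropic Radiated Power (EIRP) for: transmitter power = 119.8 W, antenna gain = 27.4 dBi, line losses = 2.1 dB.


Pt = 119.8 W = 20.7846 dBW
EIRP = Pt_dBW + Gt - losses = 20.7846 + 27.4 - 2.1 = 46.0846 dBW

46.0846 dBW


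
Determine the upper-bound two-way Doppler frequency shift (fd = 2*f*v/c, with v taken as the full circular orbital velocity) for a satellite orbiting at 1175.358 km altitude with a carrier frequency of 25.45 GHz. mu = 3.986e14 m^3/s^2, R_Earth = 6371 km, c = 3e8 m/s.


r = 7.546358e+06 m
v = sqrt(mu/r) = 7267.7494 m/s (worst-case radial velocity)
f = 25.45 GHz = 2.545e+10 Hz
fd = 2*f*v/c = 2*2.545e+10*7267.7494/3.0e+08
fd = 1.2330948e+06 Hz

1.2331e+06 Hz


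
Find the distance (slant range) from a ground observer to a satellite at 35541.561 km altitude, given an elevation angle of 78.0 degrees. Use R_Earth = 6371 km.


h = 35541.561 km, el = 78.0 deg
d = -R_E*sin(el) + sqrt((R_E*sin(el))^2 + 2*R_E*h + h^2)
d = -6371.0000*sin(1.3614) + sqrt((6371.0000*0.9781476)^2 + 2*6371.0000*35541.561 + 35541.561^2)
d = 35659.8460 km

35659.8460 km


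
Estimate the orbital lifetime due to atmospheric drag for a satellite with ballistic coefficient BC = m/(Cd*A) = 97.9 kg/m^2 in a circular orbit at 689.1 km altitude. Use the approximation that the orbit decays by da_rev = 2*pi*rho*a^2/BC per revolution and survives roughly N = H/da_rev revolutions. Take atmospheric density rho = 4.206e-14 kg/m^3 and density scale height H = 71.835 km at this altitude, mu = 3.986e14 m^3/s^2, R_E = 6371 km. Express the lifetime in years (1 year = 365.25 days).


a = R_E + alt = 7060.1000 km = 7.0601e+06 m
da_rev = 2*pi*rho*a^2/BC = 2*pi*4.206e-14*(7.0601e+06)^2/97.9 = 0.134551378 m per revolution
N = H/da_rev = 71835.0000 m / 0.134551378 m = 533885.2792 revolutions
P = 2*pi*sqrt(a^3/mu) = 5903.7438 s
lifetime = N*P = 533885.2792 * 5903.7438 = 3.1519219e+09 s = 36480.5774 days
years = 36480.5774 / 365.25 = 99.8784 years

99.8784 years


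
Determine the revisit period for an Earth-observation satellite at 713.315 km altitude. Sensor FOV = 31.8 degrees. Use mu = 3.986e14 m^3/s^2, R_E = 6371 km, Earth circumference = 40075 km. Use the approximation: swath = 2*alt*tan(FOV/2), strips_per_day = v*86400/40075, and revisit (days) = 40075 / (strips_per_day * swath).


swath = 2*713.315*tan(0.2775074) = 406.3862 km
v = sqrt(mu/r) = 7501.0095 m/s = 7.5010 km/s
strips/day = v*86400/40075 = 7.5010*86400/40075 = 16.1719
coverage/day = strips * swath = 16.1719 * 406.3862 = 6572.0208 km
revisit = 40075 / 6572.0208 = 6.0978 days

6.0978 days


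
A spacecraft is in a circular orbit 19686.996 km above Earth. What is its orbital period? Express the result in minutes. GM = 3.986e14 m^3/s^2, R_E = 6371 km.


r = 26057.9960 km = 2.6057996e+07 m
T = 2*pi*sqrt(r^3/mu) = 2*pi*sqrt(1.7693878e+22 / 3.986e14)
T = 41862.2668 s = 697.7044 min

697.7044 minutes


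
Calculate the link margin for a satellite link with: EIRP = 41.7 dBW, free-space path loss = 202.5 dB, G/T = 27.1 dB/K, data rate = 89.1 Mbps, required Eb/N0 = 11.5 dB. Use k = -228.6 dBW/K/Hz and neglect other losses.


C/N0 = EIRP - FSPL + G/T - k = 41.7 - 202.5 + 27.1 - (-228.6)
C/N0 = 94.9000 dB-Hz
R_b = 89.1 Mbps = 8.91e+07 bps -> 10*log10(R_b) = 79.4988 dB-Hz
Eb/N0 = C/N0 - 10*log10(R_b) = 94.9000 - 79.4988 = 15.4012 dB
Margin = Eb/N0 - Eb/N0_req = 15.4012 - 11.5 = 3.9012 dB (link closes)

3.9012 dB


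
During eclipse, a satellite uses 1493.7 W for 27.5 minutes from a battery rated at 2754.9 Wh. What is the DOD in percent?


E_used = P * t / 60 = 1493.7 * 27.5 / 60 = 684.6125 Wh
DOD = E_used / E_total * 100 = 684.6125 / 2754.9 * 100
DOD = 24.8507 %

24.8507 %
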